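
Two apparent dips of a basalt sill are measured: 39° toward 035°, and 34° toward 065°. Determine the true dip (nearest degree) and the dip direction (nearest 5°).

Each apparent-dip line lies in the plane. As unit vectors (x east, y north, z up), v₁ plunges 39°→035° and v₂ plunges 34°→065°.
Cross product v₁ × v₂ gives the pole to the plane: n ∝ (0.135, 0.224, 0.322).
True dip = arccos(n_z / |n|) = arccos(0.7765) = 39.1°.
Dip direction = azimuth of (n_x, n_y) = atan2(0.135, 0.224) = 31°.

true dip 39°, dip direction 030°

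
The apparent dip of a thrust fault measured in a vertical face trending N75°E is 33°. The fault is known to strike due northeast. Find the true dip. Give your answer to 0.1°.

β = acute angle between strike due northeast and section N75°E = 30°.
tan δ = tan α / sin β = tan 33° / sin 30° = 0.6494 / 0.5000 = 1.2988
δ = arctan(1.2988) = 52.41°

52.4°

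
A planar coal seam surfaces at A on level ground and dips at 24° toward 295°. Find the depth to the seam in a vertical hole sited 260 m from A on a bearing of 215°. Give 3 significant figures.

20.1 m

The hole lies 80° from the dip direction, so the down-dip offset is 260 × cos 80° = 45.15 m.
Depth = down-dip offset × tan(dip) = 45.15 × tan 24° = 45.15 × 0.4452
Depth = 20.10 m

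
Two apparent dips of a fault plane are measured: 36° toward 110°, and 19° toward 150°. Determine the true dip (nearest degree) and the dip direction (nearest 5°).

true dip 39°, dip direction 085°

Each apparent-dip line lies in the plane. As unit vectors (x east, y north, z up), v₁ plunges 36°→110° and v₂ plunges 19°→150°.
n = v₁ × v₂ = (0.391, 0.030, 0.492) (taken with n_z > 0).
True dip = arccos(n_z / |n|) = arccos(0.7816) = 38.6°.
The horizontal component of n points toward azimuth atan2(n_x, n_y) = 86°, the dip direction.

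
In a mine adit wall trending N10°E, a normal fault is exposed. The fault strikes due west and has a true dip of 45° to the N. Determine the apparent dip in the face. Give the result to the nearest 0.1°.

The section lies 80° from the strike.
tan(apparent dip) = tan 45° · sin 80° = 0.9848
α = arctan(0.9848) = 44.56°

44.6°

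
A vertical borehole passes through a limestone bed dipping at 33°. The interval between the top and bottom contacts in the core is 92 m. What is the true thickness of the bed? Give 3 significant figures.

True thickness t = h · cos(dip) = 92 × cos 33°
t = 92 × 0.8387 = 77.158 m

77.2 m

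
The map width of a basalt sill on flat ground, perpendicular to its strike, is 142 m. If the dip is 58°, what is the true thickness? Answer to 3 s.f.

True thickness t = w · sin(dip) = 142 × sin 58°
t = 142 × 0.8480 = 120.423 m

120 m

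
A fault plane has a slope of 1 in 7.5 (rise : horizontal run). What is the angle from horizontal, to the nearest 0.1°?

7.6°

tan θ = 1/7.5 = 0.1333
θ = arctan(0.1333) = 7.59°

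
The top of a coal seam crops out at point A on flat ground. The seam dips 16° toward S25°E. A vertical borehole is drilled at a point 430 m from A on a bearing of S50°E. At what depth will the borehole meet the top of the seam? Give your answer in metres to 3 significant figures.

The hole lies 25° from the dip direction, so the down-dip offset is 430 × cos 25° = 389.71 m.
Depth = down-dip offset × tan(dip) = 389.71 × tan 16° = 389.71 × 0.2867
Depth = 111.75 m

112 m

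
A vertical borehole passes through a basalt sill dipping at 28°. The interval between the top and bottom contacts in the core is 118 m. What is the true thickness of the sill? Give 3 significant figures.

True thickness t = h · cos(dip) = 118 × cos 28°
t = 118 × 0.8829 = 104.188 m

104 m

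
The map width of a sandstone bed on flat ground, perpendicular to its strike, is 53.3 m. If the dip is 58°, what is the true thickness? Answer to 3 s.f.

45.2 m

True thickness t = w · sin(dip) = 53.3 × sin 58°
t = 53.3 × 0.8480 = 45.201 m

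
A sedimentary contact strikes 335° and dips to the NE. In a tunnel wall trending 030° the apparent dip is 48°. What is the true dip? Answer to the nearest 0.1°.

53.6°

β = acute angle between strike 335° and section 030° = 55°.
tan(true dip) = tan 48° / sin 55° = 1.3558
δ = arctan(1.3558) = 53.59°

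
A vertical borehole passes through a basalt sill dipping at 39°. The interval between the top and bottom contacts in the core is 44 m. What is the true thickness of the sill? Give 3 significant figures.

True thickness t = h · cos(dip) = 44 × cos 39°
t = 44 × 0.7771 = 34.194 m

34.2 m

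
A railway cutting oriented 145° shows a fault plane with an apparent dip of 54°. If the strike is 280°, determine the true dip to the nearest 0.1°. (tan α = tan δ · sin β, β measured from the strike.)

62.8°

β = acute angle between strike 280° and section 145° = 45°.
tan δ = tan α / sin β = tan 54° / sin 45° = 1.3764 / 0.7071 = 1.9465
δ = arctan(1.9465) = 62.81°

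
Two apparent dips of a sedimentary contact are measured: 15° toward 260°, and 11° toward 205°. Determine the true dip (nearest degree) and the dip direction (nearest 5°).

true dip 15°, dip direction 250°

Each apparent-dip line lies in the plane. As unit vectors (x east, y north, z up), v₁ plunges 15°→260° and v₂ plunges 11°→205°.
The plane normal is n = v₁ × v₂ ∝ (-0.198, -0.074, 0.777).
Dip δ = arctan(|n_h|/n_z) = arctan(0.212/0.777) = 15.2°.
Dip direction = azimuth of (n_x, n_y) = atan2(-0.198, -0.074) = 249°.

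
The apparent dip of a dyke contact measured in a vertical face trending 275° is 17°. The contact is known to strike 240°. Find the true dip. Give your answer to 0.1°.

28.1°

β = acute angle between strike 240° and section 275° = 35°.
tan δ = tan α / sin β = tan 17° / sin 35° = 0.3057 / 0.5736 = 0.5330
true dip = arctan 0.5330 = 28.06°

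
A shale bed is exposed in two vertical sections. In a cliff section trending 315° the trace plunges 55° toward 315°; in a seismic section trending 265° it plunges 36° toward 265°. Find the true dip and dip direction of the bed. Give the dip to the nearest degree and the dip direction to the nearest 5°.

true dip 55°, dip direction 325°

The two traces are lines in the plane: v₁ = (sin 315°·cos 55°, cos 315°·cos 55°, −sin 55°), v₂ = (sin 265°·cos 36°, cos 265°·cos 36°, −sin 36°).
n = v₁ × v₂ = (-0.296, 0.422, 0.355) (taken with n_z > 0).
Dip δ = arctan(|n_h|/n_z) = arctan(0.515/0.355) = 55.4°.
Dip direction = atan2(-0.296, 0.422) = 325° (azimuth of n's horizontal projection).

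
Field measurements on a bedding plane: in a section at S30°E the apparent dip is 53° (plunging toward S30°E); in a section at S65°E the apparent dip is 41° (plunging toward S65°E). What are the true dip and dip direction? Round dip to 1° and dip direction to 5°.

The two traces are lines in the plane: v₁ = (sin 150°·cos 53°, cos 150°·cos 53°, −sin 53°), v₂ = (sin 115°·cos 41°, cos 115°·cos 41°, −sin 41°).
n = v₁ × v₂ = (0.087, -0.349, 0.261) (taken with n_z > 0).
tan δ = √(n_x²+n_y²)/n_z = 0.360/0.261, so δ = 54.1°.
Dip direction = atan2(0.087, -0.349) = 166° (azimuth of n's horizontal projection).

true dip 54°, dip direction 165°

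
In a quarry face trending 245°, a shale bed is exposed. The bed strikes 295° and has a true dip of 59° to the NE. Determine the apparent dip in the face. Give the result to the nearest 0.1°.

51.9°

Angle between strike (295°) and section (245°): β = 50°.
tan(apparent dip) = tan 59° · sin 50° = 1.2749
α = arctan(1.2749) = 51.89°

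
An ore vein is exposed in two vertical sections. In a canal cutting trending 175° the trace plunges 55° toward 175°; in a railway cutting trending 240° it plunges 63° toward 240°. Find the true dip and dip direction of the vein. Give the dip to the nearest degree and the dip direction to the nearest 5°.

The two traces are lines in the plane: v₁ = (sin 175°·cos 55°, cos 175°·cos 55°, −sin 55°), v₂ = (sin 240°·cos 63°, cos 240°·cos 63°, −sin 63°).
n = v₁ × v₂ = (-0.323, -0.367, 0.236) (taken with n_z > 0).
tan δ = √(n_x²+n_y²)/n_z = 0.489/0.236, so δ = 64.2°.
Dip direction = atan2(-0.323, -0.367) = 221° (azimuth of n's horizontal projection).

true dip 64°, dip direction 220°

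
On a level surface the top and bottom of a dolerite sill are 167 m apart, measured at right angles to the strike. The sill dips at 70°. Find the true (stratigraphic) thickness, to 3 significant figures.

True thickness t = w · sin(dip) = 167 × sin 70°
t = 167 × 0.9397 = 156.929 m

157 m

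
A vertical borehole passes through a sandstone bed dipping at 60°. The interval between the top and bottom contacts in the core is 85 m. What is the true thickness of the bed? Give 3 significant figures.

42.5 m

True thickness t = h · cos(dip) = 85 × cos 60°
t = 85 × 0.5000 = 42.500 m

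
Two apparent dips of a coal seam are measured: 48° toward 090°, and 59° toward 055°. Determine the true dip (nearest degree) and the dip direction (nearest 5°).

The two traces are lines in the plane: v₁ = (sin 90°·cos 48°, cos 90°·cos 48°, −sin 48°), v₂ = (sin 55°·cos 59°, cos 55°·cos 59°, −sin 59°).
The plane normal is n = v₁ × v₂ ∝ (0.220, 0.260, 0.198).
tan δ = √(n_x²+n_y²)/n_z = 0.340/0.198, so δ = 59.8°.
Dip direction = azimuth of (n_x, n_y) = atan2(0.220, 0.260) = 40°.

true dip 60°, dip direction 040°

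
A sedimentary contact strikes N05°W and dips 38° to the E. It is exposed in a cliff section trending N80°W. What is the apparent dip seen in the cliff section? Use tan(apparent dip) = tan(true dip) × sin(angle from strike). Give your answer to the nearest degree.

Angle between strike (N05°W) and section (N80°W): β = 75°.
tan α = tan 38° × sin 75° = 0.7813 × 0.9659 = 0.7547
apparent dip = arctan 0.7547 = 37.04°

37°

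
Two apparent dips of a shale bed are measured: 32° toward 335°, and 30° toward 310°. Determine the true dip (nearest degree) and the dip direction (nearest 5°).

Each apparent-dip line lies in the plane. As unit vectors (x east, y north, z up), v₁ plunges 32°→335° and v₂ plunges 30°→310°.
Cross product v₁ × v₂ gives the pole to the plane: n ∝ (-0.089, 0.172, 0.310).
Dip δ = arctan(|n_h|/n_z) = arctan(0.194/0.310) = 32.0°.
The horizontal component of n points toward azimuth atan2(n_x, n_y) = 333°, the dip direction.

true dip 32°, dip direction 335°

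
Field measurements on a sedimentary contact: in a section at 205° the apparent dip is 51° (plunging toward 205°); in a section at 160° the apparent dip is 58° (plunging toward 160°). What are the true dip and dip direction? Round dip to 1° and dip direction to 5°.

true dip 58°, dip direction 165°

Each apparent-dip line lies in the plane. As unit vectors (x east, y north, z up), v₁ plunges 51°→205° and v₂ plunges 58°→160°.
n = v₁ × v₂ = (0.097, -0.366, 0.236) (taken with n_z > 0).
tan δ = √(n_x²+n_y²)/n_z = 0.379/0.236, so δ = 58.1°.
Dip direction = azimuth of (n_x, n_y) = atan2(0.097, -0.366) = 165°.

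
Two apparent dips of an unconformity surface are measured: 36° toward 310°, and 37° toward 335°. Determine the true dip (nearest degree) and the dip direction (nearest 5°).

true dip 37°, dip direction 325°

Represent each trace as a vector plunging at its apparent dip toward its trend (east-north-up frame): v₁ = (-0.620, 0.520, -0.588), v₂ = (-0.338, 0.724, -0.602).
Cross product v₁ × v₂ gives the pole to the plane: n ∝ (-0.112, 0.175, 0.273).
True dip = arccos(n_z / |n|) = arccos(0.7959) = 37.3°.
Dip direction = azimuth of (n_x, n_y) = atan2(-0.112, 0.175) = 327°.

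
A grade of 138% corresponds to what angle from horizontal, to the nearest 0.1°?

tan θ = 138/100 = 1.3800
θ = arctan(1.3800) = 54.07°

54.1°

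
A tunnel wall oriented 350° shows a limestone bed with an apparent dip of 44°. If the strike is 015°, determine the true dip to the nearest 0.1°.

66.4°

β = acute angle between strike 015° and section 350° = 25°.
tan δ = tan α / sin β = tan 44° / sin 25° = 0.9657 / 0.4226 = 2.2850
δ = arctan(2.2850) = 66.36°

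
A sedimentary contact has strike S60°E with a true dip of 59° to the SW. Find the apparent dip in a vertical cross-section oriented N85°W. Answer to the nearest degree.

The strike is S60°E and the section trends N85°W; the acute angle between them is β = 25°.
tan α = tan 59° × sin 25° = 1.6643 × 0.4226 = 0.7034
α = arctan(0.7034) = 35.12°

35°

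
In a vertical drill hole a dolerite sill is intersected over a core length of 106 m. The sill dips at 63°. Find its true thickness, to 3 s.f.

True thickness t = h · cos(dip) = 106 × cos 63°
t = 106 × 0.4540 = 48.123 m

48.1 m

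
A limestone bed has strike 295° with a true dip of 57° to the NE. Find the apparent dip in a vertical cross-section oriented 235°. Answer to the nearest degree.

53°

The section lies 60° from the strike.
tan α = tan 57° × sin 60° = 1.5399 × 0.8660 = 1.3336
apparent dip = arctan 1.3336 = 53.13°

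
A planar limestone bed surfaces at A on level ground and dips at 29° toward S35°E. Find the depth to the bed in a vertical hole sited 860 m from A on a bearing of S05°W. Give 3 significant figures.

The hole lies 40° from the dip direction, so the down-dip offset is 860 × cos 40° = 658.80 m.
Depth = down-dip offset × tan(dip) = 658.80 × tan 29° = 658.80 × 0.5543
Depth = 365.18 m

365 m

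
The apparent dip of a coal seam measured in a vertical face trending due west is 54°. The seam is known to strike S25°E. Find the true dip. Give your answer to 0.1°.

β = acute angle between strike S25°E and section due west = 65°.
tan δ = tan α / sin β = tan 54° / sin 65° = 1.3764 / 0.9063 = 1.5187
δ = arctan(1.5187) = 56.64°

56.6°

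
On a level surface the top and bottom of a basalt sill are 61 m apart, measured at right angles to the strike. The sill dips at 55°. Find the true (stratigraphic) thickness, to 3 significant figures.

True thickness t = w · sin(dip) = 61 × sin 55°
t = 61 × 0.8192 = 49.968 m

50.0 m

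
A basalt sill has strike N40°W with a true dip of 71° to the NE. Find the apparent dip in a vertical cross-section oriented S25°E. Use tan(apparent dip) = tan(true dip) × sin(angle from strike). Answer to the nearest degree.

37°

Angle between strike (N40°W) and section (S25°E): β = 15°.
tan α = tan 71° × sin 15° = 2.9042 × 0.2588 = 0.7517
apparent dip = arctan 0.7517 = 36.93°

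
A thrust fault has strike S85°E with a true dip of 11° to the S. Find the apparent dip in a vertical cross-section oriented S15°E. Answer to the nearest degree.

10°

Angle between strike (S85°E) and section (S15°E): β = 70°.
tan(apparent dip) = tan 11° · sin 70° = 0.1827
apparent dip = arctan 0.1827 = 10.35°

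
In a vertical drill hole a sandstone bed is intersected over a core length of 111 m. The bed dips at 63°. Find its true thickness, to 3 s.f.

True thickness t = h · cos(dip) = 111 × cos 63°
t = 111 × 0.4540 = 50.393 m

50.4 m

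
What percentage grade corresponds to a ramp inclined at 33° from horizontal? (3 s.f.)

64.9%

grade % = 100 × tan 33° = 100 × 0.6494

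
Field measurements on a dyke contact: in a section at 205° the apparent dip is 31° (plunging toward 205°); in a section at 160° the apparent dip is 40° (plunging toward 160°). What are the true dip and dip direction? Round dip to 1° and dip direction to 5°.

Each apparent-dip line lies in the plane. As unit vectors (x east, y north, z up), v₁ plunges 31°→205° and v₂ plunges 40°→160°.
The plane normal is n = v₁ × v₂ ∝ (0.129, -0.368, 0.464).
True dip = arccos(n_z / |n|) = arccos(0.7660) = 40.0°.
Dip direction = azimuth of (n_x, n_y) = atan2(0.129, -0.368) = 161°.

true dip 40°, dip direction 160°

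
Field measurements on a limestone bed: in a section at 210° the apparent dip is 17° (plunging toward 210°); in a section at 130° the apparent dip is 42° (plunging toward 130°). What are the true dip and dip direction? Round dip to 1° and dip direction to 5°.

true dip 42°, dip direction 140°

Each apparent-dip line lies in the plane. As unit vectors (x east, y north, z up), v₁ plunges 17°→210° and v₂ plunges 42°→130°.
Cross product v₁ × v₂ gives the pole to the plane: n ∝ (0.415, -0.486, 0.700).
tan δ = √(n_x²+n_y²)/n_z = 0.639/0.700, so δ = 42.4°.
The horizontal component of n points toward azimuth atan2(n_x, n_y) = 140°, the dip direction.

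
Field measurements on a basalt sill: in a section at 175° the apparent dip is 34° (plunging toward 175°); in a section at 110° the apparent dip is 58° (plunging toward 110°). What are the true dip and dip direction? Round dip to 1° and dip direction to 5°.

Represent each trace as a vector plunging at its apparent dip toward its trend (east-north-up frame): v₁ = (0.072, -0.826, -0.559), v₂ = (0.498, -0.181, -0.848).
The plane normal is n = v₁ × v₂ ∝ (0.599, -0.217, 0.398).
tan δ = √(n_x²+n_y²)/n_z = 0.637/0.398, so δ = 58.0°.
Dip direction = atan2(0.599, -0.217) = 110° (azimuth of n's horizontal projection).

true dip 58°, dip direction 110°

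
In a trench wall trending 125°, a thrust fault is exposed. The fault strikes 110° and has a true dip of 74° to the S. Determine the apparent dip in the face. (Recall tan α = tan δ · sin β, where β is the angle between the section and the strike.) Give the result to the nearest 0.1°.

42.1°

Angle between strike (110°) and section (125°): β = 15°.
tan α = tan 74° × sin 15° = 3.4874 × 0.2588 = 0.9026
α = arctan(0.9026) = 42.07°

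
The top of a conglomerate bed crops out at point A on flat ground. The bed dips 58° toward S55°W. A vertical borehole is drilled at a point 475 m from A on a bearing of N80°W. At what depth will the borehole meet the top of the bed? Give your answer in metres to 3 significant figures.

The hole lies 45° from the dip direction, so the down-dip offset is 475 × cos 45° = 335.88 m.
Depth = down-dip offset × tan(dip) = 335.88 × tan 58° = 335.88 × 1.6003
Depth = 537.51 m

538 m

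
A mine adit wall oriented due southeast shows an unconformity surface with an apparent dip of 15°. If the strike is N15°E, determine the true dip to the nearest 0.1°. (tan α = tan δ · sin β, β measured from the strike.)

The section is 60° from the strike.
tan δ = tan α / sin β = tan 15° / sin 60° = 0.2679 / 0.8660 = 0.3094
true dip = arctan 0.3094 = 17.19°

17.2°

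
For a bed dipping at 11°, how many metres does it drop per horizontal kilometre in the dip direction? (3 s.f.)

drop per km = 1000 × tan 11° = 1000 × 0.1944

194 m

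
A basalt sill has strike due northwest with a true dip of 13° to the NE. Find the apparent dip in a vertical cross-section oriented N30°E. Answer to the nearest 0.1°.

12.6°

Angle between strike (due northwest) and section (N30°E): β = 75°.
tan α = tan 13° × sin 75° = 0.2309 × 0.9659 = 0.2230
apparent dip = arctan 0.2230 = 12.57°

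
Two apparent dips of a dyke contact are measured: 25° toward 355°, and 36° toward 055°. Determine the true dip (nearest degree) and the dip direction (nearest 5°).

true dip 36°, dip direction 045°

Each apparent-dip line lies in the plane. As unit vectors (x east, y north, z up), v₁ plunges 25°→355° and v₂ plunges 36°→055°.
Cross product v₁ × v₂ gives the pole to the plane: n ∝ (0.335, 0.327, 0.635).
True dip = arccos(n_z / |n|) = arccos(0.8053) = 36.4°.
Dip direction = azimuth of (n_x, n_y) = atan2(0.335, 0.327) = 46°.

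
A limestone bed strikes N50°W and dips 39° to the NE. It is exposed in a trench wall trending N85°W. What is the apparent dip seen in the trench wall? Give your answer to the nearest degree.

25°

Angle between strike (N50°W) and section (N85°W): β = 35°.
tan(apparent dip) = tan 39° · sin 35° = 0.4645
α = arctan(0.4645) = 24.91°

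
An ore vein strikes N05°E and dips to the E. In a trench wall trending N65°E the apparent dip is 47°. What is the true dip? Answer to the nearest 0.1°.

51.1°

The section is 60° from the strike.
tan(true dip) = tan 47° / sin 60° = 1.2383
δ = arctan(1.2383) = 51.08°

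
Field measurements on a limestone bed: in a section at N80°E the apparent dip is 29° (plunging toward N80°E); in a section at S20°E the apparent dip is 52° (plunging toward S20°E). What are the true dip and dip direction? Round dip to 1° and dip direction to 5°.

true dip 53°, dip direction 145°

The two traces are lines in the plane: v₁ = (sin 80°·cos 29°, cos 80°·cos 29°, −sin 29°), v₂ = (sin 160°·cos 52°, cos 160°·cos 52°, −sin 52°).
The plane normal is n = v₁ × v₂ ∝ (0.400, -0.577, 0.530).
tan δ = √(n_x²+n_y²)/n_z = 0.702/0.530, so δ = 52.9°.
Dip direction = atan2(0.400, -0.577) = 145° (azimuth of n's horizontal projection).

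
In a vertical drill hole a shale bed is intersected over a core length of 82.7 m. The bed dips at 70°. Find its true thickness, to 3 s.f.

True thickness t = h · cos(dip) = 82.7 × cos 70°
t = 82.7 × 0.3420 = 28.285 m

28.3 m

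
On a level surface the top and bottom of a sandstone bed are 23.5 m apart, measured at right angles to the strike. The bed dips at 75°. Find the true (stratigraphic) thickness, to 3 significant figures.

True thickness t = w · sin(dip) = 23.5 × sin 75°
t = 23.5 × 0.9659 = 22.699 m

22.7 m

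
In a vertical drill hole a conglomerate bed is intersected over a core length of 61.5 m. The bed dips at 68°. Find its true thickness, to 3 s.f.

True thickness t = h · cos(dip) = 61.5 × cos 68°
t = 61.5 × 0.3746 = 23.038 m

23.0 m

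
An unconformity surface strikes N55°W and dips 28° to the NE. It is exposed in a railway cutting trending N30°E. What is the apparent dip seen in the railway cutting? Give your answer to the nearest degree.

The section lies 85° from the strike.
tan α = tan 28° × sin 85° = 0.5317 × 0.9962 = 0.5297
α = arctan(0.5297) = 27.91°

28°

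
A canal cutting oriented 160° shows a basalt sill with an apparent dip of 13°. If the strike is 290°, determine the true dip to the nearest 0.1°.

The section is 50° from the strike.
tan δ = tan α / sin β = tan 13° / sin 50° = 0.2309 / 0.7660 = 0.3014
true dip = arctan 0.3014 = 16.77°

16.8°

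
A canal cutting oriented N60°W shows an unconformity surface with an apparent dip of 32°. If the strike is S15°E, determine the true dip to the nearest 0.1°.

41.5°

β = acute angle between strike S15°E and section N60°W = 45°.
tan δ = tan α / sin β = tan 32° / sin 45° = 0.6249 / 0.7071 = 0.8837
δ = arctan(0.8837) = 41.47°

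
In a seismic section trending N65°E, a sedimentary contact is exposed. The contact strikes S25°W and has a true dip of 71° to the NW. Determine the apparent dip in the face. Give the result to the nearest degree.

62°

Angle between strike (S25°W) and section (N65°E): β = 40°.
tan(apparent dip) = tan 71° · sin 40° = 1.8668
α = arctan(1.8668) = 61.82°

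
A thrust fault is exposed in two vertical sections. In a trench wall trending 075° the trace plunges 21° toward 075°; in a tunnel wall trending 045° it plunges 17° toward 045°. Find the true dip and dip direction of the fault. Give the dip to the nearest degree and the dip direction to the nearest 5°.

Each apparent-dip line lies in the plane. As unit vectors (x east, y north, z up), v₁ plunges 21°→075° and v₂ plunges 17°→045°.
n = v₁ × v₂ = (0.172, 0.021, 0.446) (taken with n_z > 0).
True dip = arccos(n_z / |n|) = arccos(0.9324) = 21.2°.
The horizontal component of n points toward azimuth atan2(n_x, n_y) = 83°, the dip direction.

true dip 21°, dip direction 085°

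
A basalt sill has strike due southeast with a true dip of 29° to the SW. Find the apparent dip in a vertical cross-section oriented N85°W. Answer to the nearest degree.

20°

The strike is due southeast and the section trends N85°W; the acute angle between them is β = 40°.
tan(apparent dip) = tan 29° · sin 40° = 0.3563
apparent dip = arctan 0.3563 = 19.61°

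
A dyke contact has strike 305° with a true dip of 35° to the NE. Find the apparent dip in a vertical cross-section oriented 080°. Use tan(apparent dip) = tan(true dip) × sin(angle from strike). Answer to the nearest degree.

Angle between strike (305°) and section (080°): β = 45°.
tan α = tan 35° × sin 45° = 0.7002 × 0.7071 = 0.4951
apparent dip = arctan 0.4951 = 26.34°

26°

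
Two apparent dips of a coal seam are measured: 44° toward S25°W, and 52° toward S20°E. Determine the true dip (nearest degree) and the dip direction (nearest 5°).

Each apparent-dip line lies in the plane. As unit vectors (x east, y north, z up), v₁ plunges 44°→S25°W and v₂ plunges 52°→S20°E.
The plane normal is n = v₁ × v₂ ∝ (0.112, -0.386, 0.313).
Dip δ = arctan(|n_h|/n_z) = arctan(0.402/0.313) = 52.1°.
The horizontal component of n points toward azimuth atan2(n_x, n_y) = 164°, the dip direction.

true dip 52°, dip direction 165°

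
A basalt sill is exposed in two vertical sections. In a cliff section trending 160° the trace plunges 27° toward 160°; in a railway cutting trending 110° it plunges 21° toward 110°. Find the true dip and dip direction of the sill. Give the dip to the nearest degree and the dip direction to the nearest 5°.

The two traces are lines in the plane: v₁ = (sin 160°·cos 27°, cos 160°·cos 27°, −sin 27°), v₂ = (sin 110°·cos 21°, cos 110°·cos 21°, −sin 21°).
The plane normal is n = v₁ × v₂ ∝ (0.155, -0.289, 0.637).
tan δ = √(n_x²+n_y²)/n_z = 0.328/0.637, so δ = 27.2°.
The horizontal component of n points toward azimuth atan2(n_x, n_y) = 152°, the dip direction.

true dip 27°, dip direction 150°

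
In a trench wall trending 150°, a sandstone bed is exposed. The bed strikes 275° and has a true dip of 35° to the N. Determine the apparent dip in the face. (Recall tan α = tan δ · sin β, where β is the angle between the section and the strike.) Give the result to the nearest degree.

30°

The strike is 275° and the section trends 150°; the acute angle between them is β = 55°.
tan α = tan 35° × sin 55° = 0.7002 × 0.8192 = 0.5736
apparent dip = arctan 0.5736 = 29.84°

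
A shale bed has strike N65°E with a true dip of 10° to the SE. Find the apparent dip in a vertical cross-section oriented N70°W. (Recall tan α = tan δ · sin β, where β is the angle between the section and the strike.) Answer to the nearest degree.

Angle between strike (N65°E) and section (N70°W): β = 45°.
tan(apparent dip) = tan 10° · sin 45° = 0.1247
α = arctan(0.1247) = 7.11°

7°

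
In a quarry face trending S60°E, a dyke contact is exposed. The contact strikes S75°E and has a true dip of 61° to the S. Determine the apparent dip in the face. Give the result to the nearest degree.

25°

The section lies 15° from the strike.
tan(apparent dip) = tan 61° · sin 15° = 0.4669
α = arctan(0.4669) = 25.03°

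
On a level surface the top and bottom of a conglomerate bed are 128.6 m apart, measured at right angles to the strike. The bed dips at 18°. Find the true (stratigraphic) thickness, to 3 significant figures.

True thickness t = w · sin(dip) = 128.6 × sin 18°
t = 128.6 × 0.3090 = 39.740 m

39.7 m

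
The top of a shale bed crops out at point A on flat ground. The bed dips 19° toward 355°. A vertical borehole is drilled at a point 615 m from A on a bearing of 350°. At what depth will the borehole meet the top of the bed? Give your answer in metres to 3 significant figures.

211 m

The hole lies 5° from the dip direction, so the down-dip offset is 615 × cos 5° = 612.66 m.
Depth = down-dip offset × tan(dip) = 612.66 × tan 19° = 612.66 × 0.3443
Depth = 210.96 m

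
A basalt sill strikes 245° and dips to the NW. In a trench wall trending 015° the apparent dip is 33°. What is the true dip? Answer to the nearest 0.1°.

40.3°

The section is 50° from the strike.
tan(true dip) = tan 33° / sin 50° = 0.8477
δ = arctan(0.8477) = 40.29°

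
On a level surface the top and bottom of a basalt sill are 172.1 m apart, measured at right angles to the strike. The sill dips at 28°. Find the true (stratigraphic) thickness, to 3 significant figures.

True thickness t = w · sin(dip) = 172.1 × sin 28°
t = 172.1 × 0.4695 = 80.796 m

80.8 m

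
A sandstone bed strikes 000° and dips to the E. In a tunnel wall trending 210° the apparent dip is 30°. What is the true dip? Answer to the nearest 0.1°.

β = acute angle between strike 000° and section 210° = 30°.
tan(true dip) = tan 30° / sin 30° = 1.1547
δ = arctan(1.1547) = 49.11°

49.1°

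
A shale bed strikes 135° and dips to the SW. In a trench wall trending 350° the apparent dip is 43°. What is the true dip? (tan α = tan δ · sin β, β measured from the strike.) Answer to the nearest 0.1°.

β = acute angle between strike 135° and section 350° = 35°.
tan δ = tan α / sin β = tan 43° / sin 35° = 0.9325 / 0.5736 = 1.6258
δ = arctan(1.6258) = 58.40°

58.4°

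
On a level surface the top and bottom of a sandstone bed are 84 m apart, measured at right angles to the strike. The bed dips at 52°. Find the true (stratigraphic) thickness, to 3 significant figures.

66.2 m

True thickness t = w · sin(dip) = 84 × sin 52°
t = 84 × 0.7880 = 66.193 m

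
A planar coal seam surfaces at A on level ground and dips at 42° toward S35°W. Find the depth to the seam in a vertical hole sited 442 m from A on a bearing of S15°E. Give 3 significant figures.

256 m

The hole lies 50° from the dip direction, so the down-dip offset is 442 × cos 50° = 284.11 m.
Depth = down-dip offset × tan(dip) = 284.11 × tan 42° = 284.11 × 0.9004
Depth = 255.82 m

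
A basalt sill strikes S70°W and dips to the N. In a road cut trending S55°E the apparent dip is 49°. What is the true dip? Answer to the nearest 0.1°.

β = acute angle between strike S70°W and section S55°E = 55°.
tan(true dip) = tan 49° / sin 55° = 1.4043
δ = arctan(1.4043) = 54.55°

54.5°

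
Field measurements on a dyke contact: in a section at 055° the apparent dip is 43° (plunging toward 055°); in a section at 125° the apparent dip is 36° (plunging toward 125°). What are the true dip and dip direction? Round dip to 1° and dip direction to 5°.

Represent each trace as a vector plunging at its apparent dip toward its trend (east-north-up frame): v₁ = (0.599, 0.419, -0.682), v₂ = (0.663, -0.464, -0.588).
Cross product v₁ × v₂ gives the pole to the plane: n ∝ (0.563, 0.100, 0.556).
Dip δ = arctan(|n_h|/n_z) = arctan(0.572/0.556) = 45.8°.
Dip direction = atan2(0.563, 0.100) = 80° (azimuth of n's horizontal projection).

true dip 46°, dip direction 080°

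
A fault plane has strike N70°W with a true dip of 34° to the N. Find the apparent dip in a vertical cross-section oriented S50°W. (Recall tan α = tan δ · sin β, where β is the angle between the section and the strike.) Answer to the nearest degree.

The strike is N70°W and the section trends S50°W; the acute angle between them is β = 60°.
tan α = tan 34° × sin 60° = 0.6745 × 0.8660 = 0.5841
apparent dip = arctan 0.5841 = 30.29°

30°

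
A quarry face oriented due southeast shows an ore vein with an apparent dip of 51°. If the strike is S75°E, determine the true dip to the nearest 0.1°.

68.0°

The section is 30° from the strike.
tan(true dip) = tan 51° / sin 30° = 2.4698
true dip = arctan 2.4698 = 67.96°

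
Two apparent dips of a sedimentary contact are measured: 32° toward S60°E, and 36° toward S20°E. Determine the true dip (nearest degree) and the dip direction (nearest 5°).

Each apparent-dip line lies in the plane. As unit vectors (x east, y north, z up), v₁ plunges 32°→S60°E and v₂ plunges 36°→S20°E.
n = v₁ × v₂ = (0.154, -0.285, 0.441) (taken with n_z > 0).
True dip = arccos(n_z / |n|) = arccos(0.8060) = 36.3°.
The horizontal component of n points toward azimuth atan2(n_x, n_y) = 152°, the dip direction.

true dip 36°, dip direction 150°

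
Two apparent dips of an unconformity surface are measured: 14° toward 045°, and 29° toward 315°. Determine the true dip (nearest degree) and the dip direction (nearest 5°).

true dip 31°, dip direction 340°

Represent each trace as a vector plunging at its apparent dip toward its trend (east-north-up frame): v₁ = (0.686, 0.686, -0.242), v₂ = (-0.618, 0.618, -0.485).
The plane normal is n = v₁ × v₂ ∝ (-0.183, 0.482, 0.849).
tan δ = √(n_x²+n_y²)/n_z = 0.516/0.849, so δ = 31.3°.
The horizontal component of n points toward azimuth atan2(n_x, n_y) = 339°, the dip direction.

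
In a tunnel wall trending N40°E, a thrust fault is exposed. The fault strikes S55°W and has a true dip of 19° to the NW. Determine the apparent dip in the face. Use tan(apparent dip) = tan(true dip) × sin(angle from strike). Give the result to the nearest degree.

The section lies 15° from the strike.
tan(apparent dip) = tan 19° · sin 15° = 0.0891
apparent dip = arctan 0.0891 = 5.09°

5°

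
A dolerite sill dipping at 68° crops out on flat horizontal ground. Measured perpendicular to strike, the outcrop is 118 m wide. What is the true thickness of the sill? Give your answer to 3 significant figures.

True thickness t = w · sin(dip) = 118 × sin 68°
t = 118 × 0.9272 = 109.408 m

109 m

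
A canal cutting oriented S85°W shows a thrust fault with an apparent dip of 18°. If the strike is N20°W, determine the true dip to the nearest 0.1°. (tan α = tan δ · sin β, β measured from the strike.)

The section is 75° from the strike.
tan δ = tan α / sin β = tan 18° / sin 75° = 0.3249 / 0.9659 = 0.3364
δ = arctan(0.3364) = 18.59°

18.6°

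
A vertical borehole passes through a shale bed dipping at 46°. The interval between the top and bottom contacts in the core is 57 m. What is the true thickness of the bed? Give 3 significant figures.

True thickness t = h · cos(dip) = 57 × cos 46°
t = 57 × 0.6947 = 39.596 m

39.6 m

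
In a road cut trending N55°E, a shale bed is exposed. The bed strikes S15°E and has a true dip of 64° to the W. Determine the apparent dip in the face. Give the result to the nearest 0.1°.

The section lies 70° from the strike.
tan(apparent dip) = tan 64° · sin 70° = 1.9267
α = arctan(1.9267) = 62.57°

62.6°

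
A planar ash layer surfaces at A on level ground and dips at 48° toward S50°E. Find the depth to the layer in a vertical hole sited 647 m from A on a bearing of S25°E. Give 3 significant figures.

The hole lies 25° from the dip direction, so the down-dip offset is 647 × cos 25° = 586.38 m.
Depth = down-dip offset × tan(dip) = 586.38 × tan 48° = 586.38 × 1.1106
Depth = 651.24 m

651 m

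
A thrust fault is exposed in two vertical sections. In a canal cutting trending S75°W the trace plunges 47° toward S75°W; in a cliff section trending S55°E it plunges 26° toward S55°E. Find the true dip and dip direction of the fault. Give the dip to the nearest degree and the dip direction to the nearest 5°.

Represent each trace as a vector plunging at its apparent dip toward its trend (east-north-up frame): v₁ = (-0.659, -0.177, -0.731), v₂ = (0.736, -0.516, -0.438).
The plane normal is n = v₁ × v₂ ∝ (-0.300, -0.827, 0.470).
Dip δ = arctan(|n_h|/n_z) = arctan(0.880/0.470) = 61.9°.
Dip direction = atan2(-0.300, -0.827) = 200° (azimuth of n's horizontal projection).

true dip 62°, dip direction 200°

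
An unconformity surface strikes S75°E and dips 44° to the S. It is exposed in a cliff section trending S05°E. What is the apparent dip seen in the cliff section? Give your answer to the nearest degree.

The section lies 70° from the strike.
tan(apparent dip) = tan 44° · sin 70° = 0.9075
α = arctan(0.9075) = 42.22°

42°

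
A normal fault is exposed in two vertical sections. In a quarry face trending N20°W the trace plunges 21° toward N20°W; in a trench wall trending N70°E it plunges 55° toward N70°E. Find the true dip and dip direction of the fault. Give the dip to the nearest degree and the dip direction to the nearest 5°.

true dip 56°, dip direction 055°

Represent each trace as a vector plunging at its apparent dip toward its trend (east-north-up frame): v₁ = (-0.319, 0.877, -0.358), v₂ = (0.539, 0.196, -0.819).
Cross product v₁ × v₂ gives the pole to the plane: n ∝ (0.648, 0.455, 0.535).
Dip δ = arctan(|n_h|/n_z) = arctan(0.792/0.535) = 55.9°.
The horizontal component of n points toward azimuth atan2(n_x, n_y) = 55°, the dip direction.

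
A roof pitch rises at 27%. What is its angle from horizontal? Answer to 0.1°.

15.1°

tan θ = 27/100 = 0.2700
θ = arctan(0.2700) = 15.11°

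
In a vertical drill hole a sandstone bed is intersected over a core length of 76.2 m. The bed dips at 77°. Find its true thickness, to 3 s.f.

17.1 m

True thickness t = h · cos(dip) = 76.2 × cos 77°
t = 76.2 × 0.2250 = 17.141 m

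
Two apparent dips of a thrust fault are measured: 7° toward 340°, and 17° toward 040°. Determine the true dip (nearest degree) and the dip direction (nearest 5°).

true dip 17°, dip direction 045°

Represent each trace as a vector plunging at its apparent dip toward its trend (east-north-up frame): v₁ = (-0.339, 0.933, -0.122), v₂ = (0.615, 0.733, -0.292).
The plane normal is n = v₁ × v₂ ∝ (0.183, 0.174, 0.822).
tan δ = √(n_x²+n_y²)/n_z = 0.253/0.822, so δ = 17.1°.
The horizontal component of n points toward azimuth atan2(n_x, n_y) = 46°, the dip direction.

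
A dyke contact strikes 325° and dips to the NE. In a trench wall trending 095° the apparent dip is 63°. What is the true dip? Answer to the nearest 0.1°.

β = acute angle between strike 325° and section 095° = 50°.
tan(true dip) = tan 63° / sin 50° = 2.5620
δ = arctan(2.5620) = 68.68°

68.7°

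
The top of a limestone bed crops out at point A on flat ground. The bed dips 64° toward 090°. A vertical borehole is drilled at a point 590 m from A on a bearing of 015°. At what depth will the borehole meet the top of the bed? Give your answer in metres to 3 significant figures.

The hole lies 75° from the dip direction, so the down-dip offset is 590 × cos 75° = 152.70 m.
Depth = down-dip offset × tan(dip) = 152.70 × tan 64° = 152.70 × 2.0503
Depth = 313.09 m

313 m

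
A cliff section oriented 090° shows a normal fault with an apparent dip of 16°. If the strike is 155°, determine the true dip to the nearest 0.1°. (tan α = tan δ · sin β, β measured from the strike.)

17.6°

The section is 65° from the strike.
tan(true dip) = tan 16° / sin 65° = 0.3164
δ = arctan(0.3164) = 17.56°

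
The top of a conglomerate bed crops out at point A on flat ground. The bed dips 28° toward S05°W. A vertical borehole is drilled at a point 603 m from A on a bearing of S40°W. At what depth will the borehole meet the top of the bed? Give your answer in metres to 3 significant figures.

263 m

The hole lies 35° from the dip direction, so the down-dip offset is 603 × cos 35° = 493.95 m.
Depth = down-dip offset × tan(dip) = 493.95 × tan 28° = 493.95 × 0.5317
Depth = 262.64 m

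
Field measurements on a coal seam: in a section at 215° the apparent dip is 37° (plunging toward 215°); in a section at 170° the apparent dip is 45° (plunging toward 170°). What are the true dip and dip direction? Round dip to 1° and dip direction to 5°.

Each apparent-dip line lies in the plane. As unit vectors (x east, y north, z up), v₁ plunges 37°→215° and v₂ plunges 45°→170°.
n = v₁ × v₂ = (0.044, -0.398, 0.399) (taken with n_z > 0).
True dip = arccos(n_z / |n|) = arccos(0.7063) = 45.1°.
Dip direction = azimuth of (n_x, n_y) = atan2(0.044, -0.398) = 174°.

true dip 45°, dip direction 175°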